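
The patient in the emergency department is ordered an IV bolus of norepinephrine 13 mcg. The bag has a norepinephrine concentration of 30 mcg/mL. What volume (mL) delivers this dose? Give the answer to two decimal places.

0.43 mL

Volume = 13 mcg ÷ 30 mcg/mL = 0.4333333 mL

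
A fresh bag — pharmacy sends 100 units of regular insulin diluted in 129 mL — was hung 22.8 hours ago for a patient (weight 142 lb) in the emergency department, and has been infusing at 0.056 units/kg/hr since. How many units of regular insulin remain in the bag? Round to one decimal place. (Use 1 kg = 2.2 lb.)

Weight = 142 lb ÷ 2.2 lb/kg = 64.54545 kg
Dose = 0.056 units/kg/hr × 64.54545 kg = 3.614545 units/hr
Concentration = 100 units ÷ 129 mL = 0.7751938 units/mL
Rate = 3.614545 units/hr ÷ 0.7751938 units/mL = 4.662764 mL/hr
Volume infused = 4.662764 mL/hr × 22.8 hr = 106.311 mL
Volume remaining = 129 − 106.311 = 22.68899 mL
Drug remaining = 22.68899 mL × 0.7751938 units/mL = 17.58836 units

17.6 units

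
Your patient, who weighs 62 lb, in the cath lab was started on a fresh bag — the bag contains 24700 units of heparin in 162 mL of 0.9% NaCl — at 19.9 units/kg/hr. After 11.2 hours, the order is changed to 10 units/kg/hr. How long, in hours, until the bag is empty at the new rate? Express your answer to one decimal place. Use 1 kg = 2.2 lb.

Initial rate:
Weight = 62 lb ÷ 2.2 lb/kg = 28.18182 kg
Dose = 19.9 units/kg/hr × 28.18182 kg = 560.8182 units/hr
Concentration = 24700 units ÷ 162 mL = 152.4691 units/mL
Rate = 560.8182 units/hr ÷ 152.4691 units/mL = 3.678241 mL/hr
Volume infused so far = 3.678241 mL/hr × 11.2 hr = 41.1963 mL
Volume remaining = 162 − 41.1963 = 120.8037 mL
New rate:
Dose = 10 units/kg/hr × 28.18182 kg = 281.8182 units/hr
Rate = 281.8182 units/hr ÷ 152.4691 units/mL = 1.848362 mL/hr
Time remaining = 120.8037 mL ÷ 1.848362 mL/hr = 65.35716 hr

65.4 hours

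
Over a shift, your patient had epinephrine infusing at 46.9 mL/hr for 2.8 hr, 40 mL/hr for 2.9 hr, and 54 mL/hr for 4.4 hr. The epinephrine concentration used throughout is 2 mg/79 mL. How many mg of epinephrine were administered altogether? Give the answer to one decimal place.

Concentration = 2 mg ÷ 79 mL = 0.02531646 mg/mL
Stage 1: 46.9 mL/hr × 2.8 hr = 131.32 mL → 131.32 mL × 0.02531646 mg/mL = 3.324557 mg
Stage 2: 40 mL/hr × 2.9 hr = 116 mL → 116 mL × 0.02531646 mg/mL = 2.936709 mg
Stage 3: 54 mL/hr × 4.4 hr = 237.6 mL → 237.6 mL × 0.02531646 mg/mL = 6.01519 mg
Total = 3.324557 + 2.936709 + 6.01519 = 12.27646 mg

12.3 mg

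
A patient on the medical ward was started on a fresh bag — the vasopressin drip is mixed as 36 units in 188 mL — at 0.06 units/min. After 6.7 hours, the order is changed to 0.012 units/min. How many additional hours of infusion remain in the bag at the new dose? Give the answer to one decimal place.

Initial rate:
0.06 units/min × 60 min/hr = 3.6 units/hr
Concentration = 36 units ÷ 188 mL = 0.1914894 units/mL
Rate = 3.6 units/hr ÷ 0.1914894 units/mL = 18.8 mL/hr
Volume infused so far = 18.8 mL/hr × 6.7 hr = 125.96 mL
Volume remaining = 188 − 125.96 = 62.04 mL
New rate:
0.012 units/min × 60 min/hr = 0.72 units/hr
Rate = 0.72 units/hr ÷ 0.1914894 units/mL = 3.76 mL/hr
Time remaining = 62.04 mL ÷ 3.76 mL/hr = 16.5 hr

16.5 hours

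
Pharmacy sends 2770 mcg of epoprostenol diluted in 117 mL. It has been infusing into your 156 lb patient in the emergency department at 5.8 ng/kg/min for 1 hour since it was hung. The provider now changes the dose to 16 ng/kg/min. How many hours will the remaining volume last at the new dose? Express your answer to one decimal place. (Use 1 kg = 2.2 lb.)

Initial rate:
Weight = 156 lb ÷ 2.2 lb/kg = 70.90909 kg
Dose = 5.8 ng/kg/min × 70.90909 kg = 411.2727 ng/min
411.2727 ng/min × 60 min/hr = 24676.36 ng/hr
Concentration = 2770 mcg ÷ 117 mL = 23.67521 mcg/mL = 23675.21 ng/mL
Rate = 24676.36 ng/hr ÷ 23675.21 ng/mL = 1.042287 mL/hr
Volume infused so far = 1.042287 mL/hr × 1 hr = 1.042287 mL
Volume remaining = 117 − 1.042287 = 115.9577 mL
New rate:
Dose = 16 ng/kg/min × 70.90909 kg = 1134.545 ng/min
1134.545 ng/min × 60 min/hr = 68072.73 ng/hr
Rate = 68072.73 ng/hr ÷ 23675.21 ng/mL = 2.875274 mL/hr
Time remaining = 115.9577 mL ÷ 2.875274 mL/hr = 40.32927 hr

40.3 hours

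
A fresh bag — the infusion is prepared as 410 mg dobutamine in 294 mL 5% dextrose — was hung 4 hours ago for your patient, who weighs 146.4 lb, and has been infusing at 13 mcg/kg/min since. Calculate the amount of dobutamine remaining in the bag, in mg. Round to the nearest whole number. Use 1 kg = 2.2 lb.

202 mg

Weight = 146.4 lb ÷ 2.2 lb/kg = 66.54545 kg
Dose = 13 mcg/kg/min × 66.54545 kg = 865.0909 mcg/min
865.0909 mcg/min × 60 min/hr = 51905.45 mcg/hr
Concentration = 410 mg ÷ 294 mL = 1.394558 mg/mL = 1394.558 mcg/mL
Rate = 51905.45 mcg/hr ÷ 1394.558 mcg/mL = 37.22001 mL/hr
Volume infused = 37.22001 mL/hr × 4 hr = 148.88 mL
Volume remaining = 294 − 148.88 = 145.12 mL
Drug remaining = 145.12 mL × 1394.558 mcg/mL = 202378.2 mcg = 202.3782 mg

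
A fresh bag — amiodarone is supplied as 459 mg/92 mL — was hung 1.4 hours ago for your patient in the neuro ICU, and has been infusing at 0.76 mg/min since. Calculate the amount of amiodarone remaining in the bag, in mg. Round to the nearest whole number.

0.76 mg/min × 60 min/hr = 45.6 mg/hr
Concentration = 459 mg ÷ 92 mL = 4.98913 mg/mL
Rate = 45.6 mg/hr ÷ 4.98913 mg/mL = 9.139869 mL/hr
Volume infused = 9.139869 mL/hr × 1.4 hr = 12.79582 mL
Volume remaining = 92 − 12.79582 = 79.20418 mL
Drug remaining = 79.20418 mL × 4.98913 mg/mL = 395.16 mg

395 mg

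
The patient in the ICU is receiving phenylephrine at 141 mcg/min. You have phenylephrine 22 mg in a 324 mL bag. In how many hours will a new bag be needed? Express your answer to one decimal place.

2.6 hours

141 mcg/min × 60 min/hr = 8460 mcg/hr
Concentration = 22 mg ÷ 324 mL = 0.06790123 mg/mL = 67.90123 mcg/mL
Rate = 8460 mcg/hr ÷ 67.90123 mcg/mL = 124.5927 mL/hr
Duration = 324 mL ÷ 124.5927 mL/hr = 2.600473 hr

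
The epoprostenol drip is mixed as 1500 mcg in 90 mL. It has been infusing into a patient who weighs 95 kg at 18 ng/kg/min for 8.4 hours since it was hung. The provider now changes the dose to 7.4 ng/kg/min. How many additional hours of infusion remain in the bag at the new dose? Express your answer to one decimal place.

Initial rate:
Dose = 18 ng/kg/min × 95 kg = 1710 ng/min
1710 ng/min × 60 min/hr = 102600 ng/hr
Concentration = 1500 mcg ÷ 90 mL = 16.66667 mcg/mL = 16666.67 ng/mL
Rate = 102600 ng/hr ÷ 16666.67 ng/mL = 6.156 mL/hr
Volume infused so far = 6.156 mL/hr × 8.4 hr = 51.7104 mL
Volume remaining = 90 − 51.7104 = 38.2896 mL
New rate:
Dose = 7.4 ng/kg/min × 95 kg = 703 ng/min
703 ng/min × 60 min/hr = 42180 ng/hr
Rate = 42180 ng/hr ÷ 16666.67 ng/mL = 2.5308 mL/hr
Time remaining = 38.2896 mL ÷ 2.5308 mL/hr = 15.12945 hr

15.1 hours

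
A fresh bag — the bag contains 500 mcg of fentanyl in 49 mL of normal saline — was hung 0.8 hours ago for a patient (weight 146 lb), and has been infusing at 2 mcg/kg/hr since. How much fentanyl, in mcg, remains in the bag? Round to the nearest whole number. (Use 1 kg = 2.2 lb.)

394 mcg

Weight = 146 lb ÷ 2.2 lb/kg = 66.36364 kg
Dose = 2 mcg/kg/hr × 66.36364 kg = 132.7273 mcg/hr
Concentration = 500 mcg ÷ 49 mL = 10.20408 mcg/mL
Rate = 132.7273 mcg/hr ÷ 10.20408 mcg/mL = 13.00727 mL/hr
Volume infused = 13.00727 mL/hr × 0.8 hr = 10.40582 mL
Volume remaining = 49 − 10.40582 = 38.59418 mL
Drug remaining = 38.59418 mL × 10.20408 mcg/mL = 393.8182 mcg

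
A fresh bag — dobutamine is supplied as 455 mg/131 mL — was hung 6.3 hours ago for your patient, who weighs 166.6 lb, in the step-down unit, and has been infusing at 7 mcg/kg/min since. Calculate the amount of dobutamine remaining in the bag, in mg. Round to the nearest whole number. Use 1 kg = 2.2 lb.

255 mg

Weight = 166.6 lb ÷ 2.2 lb/kg = 75.72727 kg
Dose = 7 mcg/kg/min × 75.72727 kg = 530.0909 mcg/min
530.0909 mcg/min × 60 min/hr = 31805.45 mcg/hr
Concentration = 455 mg ÷ 131 mL = 3.473282 mg/mL = 3473.282 mcg/mL
Rate = 31805.45 mcg/hr ÷ 3473.282 mcg/mL = 9.157175 mL/hr
Volume infused = 9.157175 mL/hr × 6.3 hr = 57.6902 mL
Volume remaining = 131 − 57.6902 = 73.3098 mL
Drug remaining = 73.3098 mL × 3473.282 mcg/mL = 254625.6 mcg = 254.6256 mg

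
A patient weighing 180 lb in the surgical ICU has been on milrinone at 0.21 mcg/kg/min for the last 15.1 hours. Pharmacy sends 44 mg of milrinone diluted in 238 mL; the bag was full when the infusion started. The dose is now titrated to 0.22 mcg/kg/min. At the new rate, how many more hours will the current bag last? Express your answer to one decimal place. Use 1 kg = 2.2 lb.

26.3 hours

Initial rate:
Weight = 180 lb ÷ 2.2 lb/kg = 81.81818 kg
Dose = 0.21 mcg/kg/min × 81.81818 kg = 17.18182 mcg/min
17.18182 mcg/min × 60 min/hr = 1030.909 mcg/hr
Concentration = 44 mg ÷ 238 mL = 0.1848739 mg/mL = 184.8739 mcg/mL
Rate = 1030.909 mcg/hr ÷ 184.8739 mcg/mL = 5.576281 mL/hr
Volume infused so far = 5.576281 mL/hr × 15.1 hr = 84.20184 mL
Volume remaining = 238 − 84.20184 = 153.7982 mL
New rate:
Dose = 0.22 mcg/kg/min × 81.81818 kg = 18 mcg/min
18 mcg/min × 60 min/hr = 1080 mcg/hr
Rate = 1080 mcg/hr ÷ 184.8739 mcg/mL = 5.841818 mL/hr
Time remaining = 153.7982 mL ÷ 5.841818 mL/hr = 26.3271 hr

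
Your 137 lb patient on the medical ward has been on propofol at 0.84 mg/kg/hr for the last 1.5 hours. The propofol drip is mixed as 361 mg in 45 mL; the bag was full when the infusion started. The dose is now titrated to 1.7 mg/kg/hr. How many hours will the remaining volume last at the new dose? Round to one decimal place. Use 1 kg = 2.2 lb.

Initial rate:
Weight = 137 lb ÷ 2.2 lb/kg = 62.27273 kg
Dose = 0.84 mg/kg/hr × 62.27273 kg = 52.30909 mg/hr
Concentration = 361 mg ÷ 45 mL = 8.022222 mg/mL
Rate = 52.30909 mg/hr ÷ 8.022222 mg/mL = 6.520524 mL/hr
Volume infused so far = 6.520524 mL/hr × 1.5 hr = 9.780786 mL
Volume remaining = 45 − 9.780786 = 35.21921 mL
New rate:
Dose = 1.7 mg/kg/hr × 62.27273 kg = 105.8636 mg/hr
Rate = 105.8636 mg/hr ÷ 8.022222 mg/mL = 13.1963 mL/hr
Time remaining = 35.21921 mL ÷ 13.1963 mL/hr = 2.668871 hr

2.7 hours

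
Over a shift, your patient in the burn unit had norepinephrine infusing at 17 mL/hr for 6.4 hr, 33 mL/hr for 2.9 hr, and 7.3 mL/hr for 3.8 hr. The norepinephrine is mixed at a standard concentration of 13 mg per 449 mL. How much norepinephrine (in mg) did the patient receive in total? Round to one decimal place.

6.7 mg

Concentration = 13 mg ÷ 449 mL = 0.02895323 mg/mL
Stage 1: 17 mL/hr × 6.4 hr = 108.8 mL → 108.8 mL × 0.02895323 mg/mL = 3.150111 mg
Stage 2: 33 mL/hr × 2.9 hr = 95.7 mL → 95.7 mL × 0.02895323 mg/mL = 2.770824 mg
Stage 3: 7.3 mL/hr × 3.8 hr = 27.74 mL → 27.74 mL × 0.02895323 mg/mL = 0.8031626 mg
Total = 3.150111 + 2.770824 + 0.8031626 = 6.724098 mg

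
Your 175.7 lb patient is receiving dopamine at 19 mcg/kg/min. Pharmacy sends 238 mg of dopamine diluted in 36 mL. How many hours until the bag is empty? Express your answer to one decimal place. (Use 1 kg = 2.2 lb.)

Weight = 175.7 lb ÷ 2.2 lb/kg = 79.86364 kg
Dose = 19 mcg/kg/min × 79.86364 kg = 1517.409 mcg/min
1517.409 mcg/min × 60 min/hr = 91044.55 mcg/hr
Concentration = 238 mg ÷ 36 mL = 6.611111 mg/mL = 6611.111 mcg/mL
Rate = 91044.55 mcg/hr ÷ 6611.111 mcg/mL = 13.77144 mL/hr
Duration = 36 mL ÷ 13.77144 mL/hr = 2.614105 hr

2.6 hours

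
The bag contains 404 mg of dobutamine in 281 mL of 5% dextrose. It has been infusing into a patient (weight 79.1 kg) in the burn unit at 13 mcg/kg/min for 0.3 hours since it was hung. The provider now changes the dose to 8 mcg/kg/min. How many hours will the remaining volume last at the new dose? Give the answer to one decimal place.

Initial rate:
Dose = 13 mcg/kg/min × 79.1 kg = 1028.3 mcg/min
1028.3 mcg/min × 60 min/hr = 61698 mcg/hr
Concentration = 404 mg ÷ 281 mL = 1.437722 mg/mL = 1437.722 mcg/mL
Rate = 61698 mcg/hr ÷ 1437.722 mcg/mL = 42.91371 mL/hr
Volume infused so far = 42.91371 mL/hr × 0.3 hr = 12.87411 mL
Volume remaining = 281 − 12.87411 = 268.1259 mL
New rate:
Dose = 8 mcg/kg/min × 79.1 kg = 632.8 mcg/min
632.8 mcg/min × 60 min/hr = 37968 mcg/hr
Rate = 37968 mcg/hr ÷ 1437.722 mcg/mL = 26.40844 mL/hr
Time remaining = 268.1259 mL ÷ 26.40844 mL/hr = 10.15304 hr

10.2 hours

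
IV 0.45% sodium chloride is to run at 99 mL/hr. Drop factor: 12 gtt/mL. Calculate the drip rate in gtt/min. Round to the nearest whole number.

20 gtt/min

99 mL/hr ÷ 60 min/hr = 1.65 mL/min
1.65 mL/min × 12 gtt/mL = 19.8 gtt/min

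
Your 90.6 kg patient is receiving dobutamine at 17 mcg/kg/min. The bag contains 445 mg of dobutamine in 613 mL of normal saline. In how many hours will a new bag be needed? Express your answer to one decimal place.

Dose = 17 mcg/kg/min × 90.6 kg = 1540.2 mcg/min
1540.2 mcg/min × 60 min/hr = 92412 mcg/hr
Concentration = 445 mg ÷ 613 mL = 0.725938 mg/mL = 725.938 mcg/mL
Rate = 92412 mcg/hr ÷ 725.938 mcg/mL = 127.3001 mL/hr
Duration = 613 mL ÷ 127.3001 mL/hr = 4.815392 hr

4.8 hours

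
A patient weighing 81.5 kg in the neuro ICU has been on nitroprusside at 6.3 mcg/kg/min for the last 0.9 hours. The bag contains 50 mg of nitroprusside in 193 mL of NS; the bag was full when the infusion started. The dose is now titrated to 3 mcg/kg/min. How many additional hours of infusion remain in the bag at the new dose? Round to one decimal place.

1.5 hours

Initial rate:
Dose = 6.3 mcg/kg/min × 81.5 kg = 513.45 mcg/min
513.45 mcg/min × 60 min/hr = 30807 mcg/hr
Concentration = 50 mg ÷ 193 mL = 0.2590674 mg/mL = 259.0674 mcg/mL
Rate = 30807 mcg/hr ÷ 259.0674 mcg/mL = 118.915 mL/hr
Volume infused so far = 118.915 mL/hr × 0.9 hr = 107.0235 mL
Volume remaining = 193 − 107.0235 = 85.97648 mL
New rate:
Dose = 3 mcg/kg/min × 81.5 kg = 244.5 mcg/min
244.5 mcg/min × 60 min/hr = 14670 mcg/hr
Rate = 14670 mcg/hr ÷ 259.0674 mcg/mL = 56.6262 mL/hr
Time remaining = 85.97648 mL ÷ 56.6262 mL/hr = 1.518316 hr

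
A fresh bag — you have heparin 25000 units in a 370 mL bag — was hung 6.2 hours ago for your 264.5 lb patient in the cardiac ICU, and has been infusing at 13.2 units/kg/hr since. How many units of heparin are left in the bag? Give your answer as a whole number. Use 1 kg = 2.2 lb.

Weight = 264.5 lb ÷ 2.2 lb/kg = 120.2273 kg
Dose = 13.2 units/kg/hr × 120.2273 kg = 1587 units/hr
Concentration = 25000 units ÷ 370 mL = 67.56757 units/mL
Rate = 1587 units/hr ÷ 67.56757 units/mL = 23.4876 mL/hr
Volume infused = 23.4876 mL/hr × 6.2 hr = 145.6231 mL
Volume remaining = 370 − 145.6231 = 224.3769 mL
Drug remaining = 224.3769 mL × 67.56757 units/mL = 15160.6 units

15161 units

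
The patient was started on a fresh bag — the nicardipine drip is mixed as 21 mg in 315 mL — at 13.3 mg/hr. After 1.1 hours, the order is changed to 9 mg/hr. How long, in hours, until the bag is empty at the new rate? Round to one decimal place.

Initial rate:
Concentration = 21 mg ÷ 315 mL = 0.06666667 mg/mL
Rate = 13.3 mg/hr ÷ 0.06666667 mg/mL = 199.5 mL/hr
Volume infused so far = 199.5 mL/hr × 1.1 hr = 219.45 mL
Volume remaining = 315 − 219.45 = 95.55 mL
New rate:
Rate = 9 mg/hr ÷ 0.06666667 mg/mL = 135 mL/hr
Time remaining = 95.55 mL ÷ 135 mL/hr = 0.7077778 hr

0.7 hours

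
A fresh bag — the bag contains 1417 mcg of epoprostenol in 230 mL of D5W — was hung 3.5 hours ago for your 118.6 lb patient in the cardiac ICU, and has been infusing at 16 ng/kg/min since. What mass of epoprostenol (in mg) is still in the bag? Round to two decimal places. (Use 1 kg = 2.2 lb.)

1.24 mg

Weight = 118.6 lb ÷ 2.2 lb/kg = 53.90909 kg
Dose = 16 ng/kg/min × 53.90909 kg = 862.5455 ng/min
862.5455 ng/min × 60 min/hr = 51752.73 ng/hr
Concentration = 1417 mcg ÷ 230 mL = 6.16087 mcg/mL = 6160.87 ng/mL
Rate = 51752.73 ng/hr ÷ 6160.87 ng/mL = 8.400231 mL/hr
Volume infused = 8.400231 mL/hr × 3.5 hr = 29.40081 mL
Volume remaining = 230 − 29.40081 = 200.5992 mL
Drug remaining = 200.5992 mL × 6160.87 ng/mL = 1235865 ng = 1.235865 mg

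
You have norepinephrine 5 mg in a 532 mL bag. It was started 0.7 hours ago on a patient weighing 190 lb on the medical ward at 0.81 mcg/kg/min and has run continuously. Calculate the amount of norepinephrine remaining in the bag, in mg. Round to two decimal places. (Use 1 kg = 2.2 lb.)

2.06 mg

Weight = 190 lb ÷ 2.2 lb/kg = 86.36364 kg
Dose = 0.81 mcg/kg/min × 86.36364 kg = 69.95455 mcg/min
69.95455 mcg/min × 60 min/hr = 4197.273 mcg/hr
Concentration = 5 mg ÷ 532 mL = 0.009398496 mg/mL = 9.398496 mcg/mL
Rate = 4197.273 mcg/hr ÷ 9.398496 mcg/mL = 446.5898 mL/hr
Volume infused = 446.5898 mL/hr × 0.7 hr = 312.6129 mL
Volume remaining = 532 − 312.6129 = 219.3871 mL
Drug remaining = 219.3871 mL × 9.398496 mcg/mL = 2061.909 mcg = 2.061909 mg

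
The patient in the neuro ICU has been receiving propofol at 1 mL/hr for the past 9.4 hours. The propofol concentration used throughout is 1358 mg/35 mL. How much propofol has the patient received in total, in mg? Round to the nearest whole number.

Concentration = 1358 mg ÷ 35 mL = 38.8 mg/mL = 38800 mcg/mL
Drug rate = 1 mL/hr × 38800 mcg/mL = 38800 mcg/hr
Total = 38800 mcg/hr × 9.4 hr = 364720 mcg = 364.72 mg

365 mg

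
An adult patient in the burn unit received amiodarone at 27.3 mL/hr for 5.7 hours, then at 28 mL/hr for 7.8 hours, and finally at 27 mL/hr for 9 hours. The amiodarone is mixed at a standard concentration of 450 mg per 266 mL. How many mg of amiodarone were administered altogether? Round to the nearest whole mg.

1044 mg

Concentration = 450 mg ÷ 266 mL = 1.691729 mg/mL
Stage 1: 27.3 mL/hr × 5.7 hr = 155.61 mL → 155.61 mL × 1.691729 mg/mL = 263.25 mg
Stage 2: 28 mL/hr × 7.8 hr = 218.4 mL → 218.4 mL × 1.691729 mg/mL = 369.4737 mg
Stage 3: 27 mL/hr × 9 hr = 243 mL → 243 mL × 1.691729 mg/mL = 411.0902 mg
Total = 263.25 + 369.4737 + 411.0902 = 1043.814 mg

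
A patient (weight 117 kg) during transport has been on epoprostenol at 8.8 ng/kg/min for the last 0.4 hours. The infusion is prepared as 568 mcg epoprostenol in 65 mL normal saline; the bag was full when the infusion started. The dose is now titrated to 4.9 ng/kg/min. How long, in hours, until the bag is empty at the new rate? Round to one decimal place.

15.8 hours

Initial rate:
Dose = 8.8 ng/kg/min × 117 kg = 1029.6 ng/min
1029.6 ng/min × 60 min/hr = 61776 ng/hr
Concentration = 568 mcg ÷ 65 mL = 8.738462 mcg/mL = 8738.462 ng/mL
Rate = 61776 ng/hr ÷ 8738.462 ng/mL = 7.069437 mL/hr
Volume infused so far = 7.069437 mL/hr × 0.4 hr = 2.827775 mL
Volume remaining = 65 − 2.827775 = 62.17223 mL
New rate:
Dose = 4.9 ng/kg/min × 117 kg = 573.3 ng/min
573.3 ng/min × 60 min/hr = 34398 ng/hr
Rate = 34398 ng/hr ÷ 8738.462 ng/mL = 3.936391 mL/hr
Time remaining = 62.17223 mL ÷ 3.936391 mL/hr = 15.79422 hr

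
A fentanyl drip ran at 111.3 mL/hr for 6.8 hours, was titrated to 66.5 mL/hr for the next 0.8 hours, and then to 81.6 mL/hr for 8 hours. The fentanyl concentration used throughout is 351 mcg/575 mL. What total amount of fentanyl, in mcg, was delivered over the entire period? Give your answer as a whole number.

Concentration = 351 mcg ÷ 575 mL = 0.6104348 mcg/mL
Stage 1: 111.3 mL/hr × 6.8 hr = 756.84 mL → 756.84 mL × 0.6104348 mcg/mL = 462.0015 mcg
Stage 2: 66.5 mL/hr × 0.8 hr = 53.2 mL → 53.2 mL × 0.6104348 mcg/mL = 32.47513 mcg
Stage 3: 81.6 mL/hr × 8 hr = 652.8 mL → 652.8 mL × 0.6104348 mcg/mL = 398.4918 mcg
Total = 462.0015 + 32.47513 + 398.4918 = 892.9684 mcg

893 mcg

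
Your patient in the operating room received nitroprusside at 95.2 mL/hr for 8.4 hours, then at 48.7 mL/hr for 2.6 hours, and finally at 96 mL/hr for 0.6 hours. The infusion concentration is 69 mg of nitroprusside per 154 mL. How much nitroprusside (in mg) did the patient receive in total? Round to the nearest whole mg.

Concentration = 69 mg ÷ 154 mL = 0.4480519 mg/mL
Stage 1: 95.2 mL/hr × 8.4 hr = 799.68 mL → 799.68 mL × 0.4480519 mg/mL = 358.2982 mg
Stage 2: 48.7 mL/hr × 2.6 hr = 126.62 mL → 126.62 mL × 0.4480519 mg/mL = 56.73234 mg
Stage 3: 96 mL/hr × 0.6 hr = 57.6 mL → 57.6 mL × 0.4480519 mg/mL = 25.80779 mg
Total = 358.2982 + 56.73234 + 25.80779 = 440.8383 mg

441 mg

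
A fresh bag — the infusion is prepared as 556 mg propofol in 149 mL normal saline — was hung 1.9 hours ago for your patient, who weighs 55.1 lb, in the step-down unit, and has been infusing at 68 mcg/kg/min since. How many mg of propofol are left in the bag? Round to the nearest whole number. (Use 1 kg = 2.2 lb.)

Weight = 55.1 lb ÷ 2.2 lb/kg = 25.04545 kg
Dose = 68 mcg/kg/min × 25.04545 kg = 1703.091 mcg/min
1703.091 mcg/min × 60 min/hr = 102185.5 mcg/hr
Concentration = 556 mg ÷ 149 mL = 3.731544 mg/mL = 3731.544 mcg/mL
Rate = 102185.5 mcg/hr ÷ 3731.544 mcg/mL = 27.38423 mL/hr
Volume infused = 27.38423 mL/hr × 1.9 hr = 52.03004 mL
Volume remaining = 149 − 52.03004 = 96.96996 mL
Drug remaining = 96.96996 mL × 3731.544 mcg/mL = 361847.6 mcg = 361.8476 mg

362 mg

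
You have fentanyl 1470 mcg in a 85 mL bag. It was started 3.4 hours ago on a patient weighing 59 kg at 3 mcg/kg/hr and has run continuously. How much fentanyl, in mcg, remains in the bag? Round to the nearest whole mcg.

868 mcg

Dose = 3 mcg/kg/hr × 59 kg = 177 mcg/hr
Concentration = 1470 mcg ÷ 85 mL = 17.29412 mcg/mL
Rate = 177 mcg/hr ÷ 17.29412 mcg/mL = 10.23469 mL/hr
Volume infused = 10.23469 mL/hr × 3.4 hr = 34.79796 mL
Volume remaining = 85 − 34.79796 = 50.20204 mL
Drug remaining = 50.20204 mL × 17.29412 mcg/mL = 868.2 mcg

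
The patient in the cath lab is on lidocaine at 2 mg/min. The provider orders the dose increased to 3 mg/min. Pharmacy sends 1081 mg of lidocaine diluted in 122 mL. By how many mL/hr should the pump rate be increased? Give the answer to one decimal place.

At the current dose:
2 mg/min × 60 min/hr = 120 mg/hr
Concentration = 1081 mg ÷ 122 mL = 8.860656 mg/mL
Rate = 120 mg/hr ÷ 8.860656 mg/mL = 13.54302 mL/hr
At the new dose:
3 mg/min × 60 min/hr = 180 mg/hr
Rate = 180 mg/hr ÷ 8.860656 mg/mL = 20.31452 mL/hr
Change = 20.31452 − 13.54302 = 6.771508 mL/hr → 6.771508 mL/hr increase

6.8 mL/hr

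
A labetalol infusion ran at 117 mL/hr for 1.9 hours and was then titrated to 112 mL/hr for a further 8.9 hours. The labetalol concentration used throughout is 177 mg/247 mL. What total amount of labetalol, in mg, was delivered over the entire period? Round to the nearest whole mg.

Concentration = 177 mg ÷ 247 mL = 0.7165992 mg/mL
Stage 1: 117 mL/hr × 1.9 hr = 222.3 mL → 222.3 mL × 0.7165992 mg/mL = 159.3 mg
Stage 2: 112 mL/hr × 8.9 hr = 996.8 mL → 996.8 mL × 0.7165992 mg/mL = 714.3061 mg
Total = 159.3 + 714.3061 = 873.6061 mg

874 mg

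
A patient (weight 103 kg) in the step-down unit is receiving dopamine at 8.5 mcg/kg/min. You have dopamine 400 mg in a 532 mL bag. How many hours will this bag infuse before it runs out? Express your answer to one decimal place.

Dose = 8.5 mcg/kg/min × 103 kg = 875.5 mcg/min
875.5 mcg/min × 60 min/hr = 52530 mcg/hr
Concentration = 400 mg ÷ 532 mL = 0.7518797 mg/mL = 751.8797 mcg/mL
Rate = 52530 mcg/hr ÷ 751.8797 mcg/mL = 69.8649 mL/hr
Duration = 532 mL ÷ 69.8649 mL/hr = 7.614696 hr

7.6 hours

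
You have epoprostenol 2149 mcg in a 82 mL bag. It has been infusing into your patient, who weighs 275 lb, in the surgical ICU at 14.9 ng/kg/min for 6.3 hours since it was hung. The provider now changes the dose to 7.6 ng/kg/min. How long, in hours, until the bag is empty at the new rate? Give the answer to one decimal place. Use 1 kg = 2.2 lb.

Initial rate:
Weight = 275 lb ÷ 2.2 lb/kg = 125 kg
Dose = 14.9 ng/kg/min × 125 kg = 1862.5 ng/min
1862.5 ng/min × 60 min/hr = 111750 ng/hr
Concentration = 2149 mcg ÷ 82 mL = 26.20732 mcg/mL = 26207.32 ng/mL
Rate = 111750 ng/hr ÷ 26207.32 ng/mL = 4.264076 mL/hr
Volume infused so far = 4.264076 mL/hr × 6.3 hr = 26.86368 mL
Volume remaining = 82 − 26.86368 = 55.13632 mL
New rate:
Dose = 7.6 ng/kg/min × 125 kg = 950 ng/min
950 ng/min × 60 min/hr = 57000 ng/hr
Rate = 57000 ng/hr ÷ 26207.32 ng/mL = 2.174965 mL/hr
Time remaining = 55.13632 mL ÷ 2.174965 mL/hr = 25.35044 hr

25.4 hours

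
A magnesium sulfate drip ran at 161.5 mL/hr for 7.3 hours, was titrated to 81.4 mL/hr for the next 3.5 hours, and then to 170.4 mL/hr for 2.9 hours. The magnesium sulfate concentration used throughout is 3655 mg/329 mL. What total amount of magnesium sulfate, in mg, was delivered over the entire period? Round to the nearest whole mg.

Concentration = 3655 mg ÷ 329 mL = 11.10942 mg/mL
Stage 1: 161.5 mL/hr × 7.3 hr = 1178.95 mL → 1178.95 mL × 11.10942 mg/mL = 13097.45 mg
Stage 2: 81.4 mL/hr × 3.5 hr = 284.9 mL → 284.9 mL × 11.10942 mg/mL = 3165.074 mg
Stage 3: 170.4 mL/hr × 2.9 hr = 494.16 mL → 494.16 mL × 11.10942 mg/mL = 5489.832 mg
Total = 13097.45 + 3165.074 + 5489.832 = 21752.36 mg

21752 mg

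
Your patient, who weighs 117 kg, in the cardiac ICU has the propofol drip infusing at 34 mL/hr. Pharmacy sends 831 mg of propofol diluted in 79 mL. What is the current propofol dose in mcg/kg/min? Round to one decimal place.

50.9 mcg/kg/min

Concentration = 831 mg ÷ 79 mL = 10.51899 mg/mL = 10518.99 mcg/mL
Drug rate = 34 mL/hr × 10518.99 mcg/mL = 357645.6 mcg/hr
357645.6 mcg/hr ÷ 60 min/hr = 5960.759 mcg/min
5960.759 mcg/min ÷ 117 kg = 50.94666 mcg/kg/min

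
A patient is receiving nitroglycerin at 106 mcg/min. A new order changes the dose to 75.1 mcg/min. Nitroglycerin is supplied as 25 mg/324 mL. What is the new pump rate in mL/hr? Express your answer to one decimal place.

75.1 mcg/min × 60 min/hr = 4506 mcg/hr
Concentration = 25 mg ÷ 324 mL = 0.07716049 mg/mL = 77.16049 mcg/mL
Rate = 4506 mcg/hr ÷ 77.16049 mcg/mL = 58.39776 mL/hr

58.4 mL/hr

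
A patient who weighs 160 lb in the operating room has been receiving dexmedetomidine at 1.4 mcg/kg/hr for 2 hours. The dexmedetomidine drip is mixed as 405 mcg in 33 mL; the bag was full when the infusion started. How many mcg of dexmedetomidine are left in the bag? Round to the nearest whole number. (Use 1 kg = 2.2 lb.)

Weight = 160 lb ÷ 2.2 lb/kg = 72.72727 kg
Dose = 1.4 mcg/kg/hr × 72.72727 kg = 101.8182 mcg/hr
Concentration = 405 mcg ÷ 33 mL = 12.27273 mcg/mL
Rate = 101.8182 mcg/hr ÷ 12.27273 mcg/mL = 8.296296 mL/hr
Volume infused = 8.296296 mL/hr × 2 hr = 16.59259 mL
Volume remaining = 33 − 16.59259 = 16.40741 mL
Drug remaining = 16.40741 mL × 12.27273 mcg/mL = 201.3636 mcg

201 mcg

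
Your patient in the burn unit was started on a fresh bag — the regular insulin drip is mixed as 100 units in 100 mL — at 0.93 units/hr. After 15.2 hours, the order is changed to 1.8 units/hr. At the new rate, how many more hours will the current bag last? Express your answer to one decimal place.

Initial rate:
Concentration = 100 units ÷ 100 mL = 1 units/mL
Rate = 0.93 units/hr ÷ 1 units/mL = 0.93 mL/hr
Volume infused so far = 0.93 mL/hr × 15.2 hr = 14.136 mL
Volume remaining = 100 − 14.136 = 85.864 mL
New rate:
Rate = 1.8 units/hr ÷ 1 units/mL = 1.8 mL/hr
Time remaining = 85.864 mL ÷ 1.8 mL/hr = 47.70222 hr

47.7 hours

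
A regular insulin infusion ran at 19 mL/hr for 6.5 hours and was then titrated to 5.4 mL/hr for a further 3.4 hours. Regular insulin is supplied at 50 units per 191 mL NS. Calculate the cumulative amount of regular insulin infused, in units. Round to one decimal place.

37.1 units

Concentration = 50 units ÷ 191 mL = 0.2617801 units/mL
Stage 1: 19 mL/hr × 6.5 hr = 123.5 mL → 123.5 mL × 0.2617801 units/mL = 32.32984 units
Stage 2: 5.4 mL/hr × 3.4 hr = 18.36 mL → 18.36 mL × 0.2617801 units/mL = 4.806283 units
Total = 32.32984 + 4.806283 = 37.13613 units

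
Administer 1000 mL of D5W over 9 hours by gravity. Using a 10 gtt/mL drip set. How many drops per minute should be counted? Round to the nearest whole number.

19 gtt/min

1000 mL ÷ (9 hr × 60 = 540 min) = 1.851852 mL/min
1.851852 mL/min × 10 gtt/mL = 18.51852 gtt/min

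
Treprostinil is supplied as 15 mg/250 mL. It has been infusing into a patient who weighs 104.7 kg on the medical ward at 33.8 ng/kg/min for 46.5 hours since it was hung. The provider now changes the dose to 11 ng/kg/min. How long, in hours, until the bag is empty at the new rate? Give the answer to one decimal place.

74.2 hours

Initial rate:
Dose = 33.8 ng/kg/min × 104.7 kg = 3538.86 ng/min
3538.86 ng/min × 60 min/hr = 212331.6 ng/hr
Concentration = 15 mg ÷ 250 mL = 0.06 mg/mL = 60000 ng/mL
Rate = 212331.6 ng/hr ÷ 60000 ng/mL = 3.53886 mL/hr
Volume infused so far = 3.53886 mL/hr × 46.5 hr = 164.557 mL
Volume remaining = 250 − 164.557 = 85.44301 mL
New rate:
Dose = 11 ng/kg/min × 104.7 kg = 1151.7 ng/min
1151.7 ng/min × 60 min/hr = 69102 ng/hr
Rate = 69102 ng/hr ÷ 60000 ng/mL = 1.1517 mL/hr
Time remaining = 85.44301 mL ÷ 1.1517 mL/hr = 74.1886 hr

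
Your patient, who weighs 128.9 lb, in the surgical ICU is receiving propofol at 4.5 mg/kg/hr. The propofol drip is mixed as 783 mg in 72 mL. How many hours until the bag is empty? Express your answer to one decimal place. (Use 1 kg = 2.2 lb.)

3.0 hours

Weight = 128.9 lb ÷ 2.2 lb/kg = 58.59091 kg
Dose = 4.5 mg/kg/hr × 58.59091 kg = 263.6591 mg/hr
Concentration = 783 mg ÷ 72 mL = 10.875 mg/mL
Rate = 263.6591 mg/hr ÷ 10.875 mg/mL = 24.24451 mL/hr
Duration = 72 mL ÷ 24.24451 mL/hr = 2.969744 hr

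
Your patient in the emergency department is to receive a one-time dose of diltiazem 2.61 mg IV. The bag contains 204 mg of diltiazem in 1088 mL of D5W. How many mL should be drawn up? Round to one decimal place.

Concentration = 204 mg ÷ 1088 mL = 0.1875 mg/mL
Volume = 2.61 mg ÷ 0.1875 mg/mL = 13.92 mL

13.9 mL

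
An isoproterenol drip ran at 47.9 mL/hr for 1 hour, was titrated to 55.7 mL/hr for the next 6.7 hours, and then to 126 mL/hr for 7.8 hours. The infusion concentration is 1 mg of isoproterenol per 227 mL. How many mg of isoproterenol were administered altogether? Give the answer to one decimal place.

Concentration = 1 mg ÷ 227 mL = 0.004405286 mg/mL
Stage 1: 47.9 mL/hr × 1 hr = 47.9 mL → 47.9 mL × 0.004405286 mg/mL = 0.2110132 mg
Stage 2: 55.7 mL/hr × 6.7 hr = 373.19 mL → 373.19 mL × 0.004405286 mg/mL = 1.644009 mg
Stage 3: 126 mL/hr × 7.8 hr = 982.8 mL → 982.8 mL × 0.004405286 mg/mL = 4.329515 mg
Total = 0.2110132 + 1.644009 + 4.329515 = 6.184537 mg

6.2 mg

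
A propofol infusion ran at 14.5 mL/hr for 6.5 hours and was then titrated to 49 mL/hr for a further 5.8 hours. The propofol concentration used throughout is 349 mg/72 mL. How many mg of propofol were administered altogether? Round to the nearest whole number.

Concentration = 349 mg ÷ 72 mL = 4.847222 mg/mL
Stage 1: 14.5 mL/hr × 6.5 hr = 94.25 mL → 94.25 mL × 4.847222 mg/mL = 456.8507 mg
Stage 2: 49 mL/hr × 5.8 hr = 284.2 mL → 284.2 mL × 4.847222 mg/mL = 1377.581 mg
Total = 456.8507 + 1377.581 = 1834.431 mg

1834 mg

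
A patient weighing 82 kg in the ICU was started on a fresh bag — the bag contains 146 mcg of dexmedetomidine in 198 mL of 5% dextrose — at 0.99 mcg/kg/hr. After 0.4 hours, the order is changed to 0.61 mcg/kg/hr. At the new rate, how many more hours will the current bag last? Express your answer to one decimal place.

2.3 hours

Initial rate:
Dose = 0.99 mcg/kg/hr × 82 kg = 81.18 mcg/hr
Concentration = 146 mcg ÷ 198 mL = 0.7373737 mcg/mL
Rate = 81.18 mcg/hr ÷ 0.7373737 mcg/mL = 110.0934 mL/hr
Volume infused so far = 110.0934 mL/hr × 0.4 hr = 44.03737 mL
Volume remaining = 198 − 44.03737 = 153.9626 mL
New rate:
Dose = 0.61 mcg/kg/hr × 82 kg = 50.02 mcg/hr
Rate = 50.02 mcg/hr ÷ 0.7373737 mcg/mL = 67.83534 mL/hr
Time remaining = 153.9626 mL ÷ 67.83534 mL/hr = 2.269652 hr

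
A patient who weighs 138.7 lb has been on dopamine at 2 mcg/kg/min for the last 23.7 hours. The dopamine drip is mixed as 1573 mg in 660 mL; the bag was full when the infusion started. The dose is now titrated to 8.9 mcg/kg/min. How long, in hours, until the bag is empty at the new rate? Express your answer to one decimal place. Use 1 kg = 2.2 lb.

41.4 hours

Initial rate:
Weight = 138.7 lb ÷ 2.2 lb/kg = 63.04545 kg
Dose = 2 mcg/kg/min × 63.04545 kg = 126.0909 mcg/min
126.0909 mcg/min × 60 min/hr = 7565.455 mcg/hr
Concentration = 1573 mg ÷ 660 mL = 2.383333 mg/mL = 2383.333 mcg/mL
Rate = 7565.455 mcg/hr ÷ 2383.333 mcg/mL = 3.174317 mL/hr
Volume infused so far = 3.174317 mL/hr × 23.7 hr = 75.2313 mL
Volume remaining = 660 − 75.2313 = 584.7687 mL
New rate:
Dose = 8.9 mcg/kg/min × 63.04545 kg = 561.1045 mcg/min
561.1045 mcg/min × 60 min/hr = 33666.27 mcg/hr
Rate = 33666.27 mcg/hr ÷ 2383.333 mcg/mL = 14.12571 mL/hr
Time remaining = 584.7687 mL ÷ 14.12571 mL/hr = 41.39748 hr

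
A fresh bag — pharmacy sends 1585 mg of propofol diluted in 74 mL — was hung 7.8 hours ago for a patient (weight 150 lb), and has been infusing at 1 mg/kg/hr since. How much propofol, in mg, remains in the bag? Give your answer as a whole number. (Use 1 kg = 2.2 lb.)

1053 mg

Weight = 150 lb ÷ 2.2 lb/kg = 68.18182 kg
Dose = 1 mg/kg/hr × 68.18182 kg = 68.18182 mg/hr
Concentration = 1585 mg ÷ 74 mL = 21.41892 mg/mL
Rate = 68.18182 mg/hr ÷ 21.41892 mg/mL = 3.183252 mL/hr
Volume infused = 3.183252 mL/hr × 7.8 hr = 24.82937 mL
Volume remaining = 74 − 24.82937 = 49.17063 mL
Drug remaining = 49.17063 mL × 21.41892 mg/mL = 1053.182 mg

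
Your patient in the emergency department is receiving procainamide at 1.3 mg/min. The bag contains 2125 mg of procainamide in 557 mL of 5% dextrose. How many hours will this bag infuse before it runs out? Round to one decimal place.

27.2 hours

1.3 mg/min × 60 min/hr = 78 mg/hr
Concentration = 2125 mg ÷ 557 mL = 3.815081 mg/mL
Rate = 78 mg/hr ÷ 3.815081 mg/mL = 20.44518 mL/hr
Duration = 557 mL ÷ 20.44518 mL/hr = 27.24359 hr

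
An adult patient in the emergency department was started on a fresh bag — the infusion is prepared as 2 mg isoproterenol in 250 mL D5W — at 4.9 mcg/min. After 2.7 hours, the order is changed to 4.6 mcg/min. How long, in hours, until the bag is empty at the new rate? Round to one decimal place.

4.4 hours

Initial rate:
4.9 mcg/min × 60 min/hr = 294 mcg/hr
Concentration = 2 mg ÷ 250 mL = 0.008 mg/mL = 8 mcg/mL
Rate = 294 mcg/hr ÷ 8 mcg/mL = 36.75 mL/hr
Volume infused so far = 36.75 mL/hr × 2.7 hr = 99.225 mL
Volume remaining = 250 − 99.225 = 150.775 mL
New rate:
4.6 mcg/min × 60 min/hr = 276 mcg/hr
Rate = 276 mcg/hr ÷ 8 mcg/mL = 34.5 mL/hr
Time remaining = 150.775 mL ÷ 34.5 mL/hr = 4.37029 hr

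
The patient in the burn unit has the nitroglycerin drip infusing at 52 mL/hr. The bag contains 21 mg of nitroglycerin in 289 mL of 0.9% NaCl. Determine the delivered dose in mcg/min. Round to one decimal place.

63.0 mcg/min

Concentration = 21 mg ÷ 289 mL = 0.07266436 mg/mL = 72.66436 mcg/mL
Drug rate = 52 mL/hr × 72.66436 mcg/mL = 3778.547 mcg/hr
3778.547 mcg/hr ÷ 60 min/hr = 62.97578 mcg/min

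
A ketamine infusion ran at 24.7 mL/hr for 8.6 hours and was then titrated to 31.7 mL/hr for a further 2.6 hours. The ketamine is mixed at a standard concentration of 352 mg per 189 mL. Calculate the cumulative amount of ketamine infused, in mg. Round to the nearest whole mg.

549 mg

Concentration = 352 mg ÷ 189 mL = 1.862434 mg/mL
Stage 1: 24.7 mL/hr × 8.6 hr = 212.42 mL → 212.42 mL × 1.862434 mg/mL = 395.6182 mg
Stage 2: 31.7 mL/hr × 2.6 hr = 82.42 mL → 82.42 mL × 1.862434 mg/mL = 153.5018 mg
Total = 395.6182 + 153.5018 = 549.12 mg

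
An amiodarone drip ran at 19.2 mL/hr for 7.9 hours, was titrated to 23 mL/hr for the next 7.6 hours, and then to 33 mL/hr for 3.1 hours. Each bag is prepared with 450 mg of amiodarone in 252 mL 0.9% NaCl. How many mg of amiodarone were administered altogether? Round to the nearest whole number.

Concentration = 450 mg ÷ 252 mL = 1.785714 mg/mL
Stage 1: 19.2 mL/hr × 7.9 hr = 151.68 mL → 151.68 mL × 1.785714 mg/mL = 270.8571 mg
Stage 2: 23 mL/hr × 7.6 hr = 174.8 mL → 174.8 mL × 1.785714 mg/mL = 312.1429 mg
Stage 3: 33 mL/hr × 3.1 hr = 102.3 mL → 102.3 mL × 1.785714 mg/mL = 182.6786 mg
Total = 270.8571 + 312.1429 + 182.6786 = 765.6786 mg

766 mg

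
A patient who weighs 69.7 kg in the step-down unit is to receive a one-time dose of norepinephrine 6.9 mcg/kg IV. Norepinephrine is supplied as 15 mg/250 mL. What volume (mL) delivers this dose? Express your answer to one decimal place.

8.0 mL

Dose = 6.9 mcg/kg × 69.7 kg = 480.93 mcg
Concentration = 15 mg ÷ 250 mL = 0.06 mg/mL = 60 mcg/mL
Volume = 480.93 mcg ÷ 60 mcg/mL = 8.0155 mL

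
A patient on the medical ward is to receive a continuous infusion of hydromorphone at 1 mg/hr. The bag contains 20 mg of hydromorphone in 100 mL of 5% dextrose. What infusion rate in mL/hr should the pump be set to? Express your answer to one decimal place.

Concentration = 20 mg ÷ 100 mL = 0.2 mg/mL
Rate = 1 mg/hr ÷ 0.2 mg/mL = 5 mL/hr

5.0 mL/hr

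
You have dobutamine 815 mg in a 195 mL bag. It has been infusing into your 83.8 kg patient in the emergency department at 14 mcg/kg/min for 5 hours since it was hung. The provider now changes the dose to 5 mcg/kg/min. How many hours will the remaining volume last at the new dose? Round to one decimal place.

Initial rate:
Dose = 14 mcg/kg/min × 83.8 kg = 1173.2 mcg/min
1173.2 mcg/min × 60 min/hr = 70392 mcg/hr
Concentration = 815 mg ÷ 195 mL = 4.179487 mg/mL = 4179.487 mcg/mL
Rate = 70392 mcg/hr ÷ 4179.487 mcg/mL = 16.84226 mL/hr
Volume infused so far = 16.84226 mL/hr × 5 hr = 84.21129 mL
Volume remaining = 195 − 84.21129 = 110.7887 mL
New rate:
Dose = 5 mcg/kg/min × 83.8 kg = 419 mcg/min
419 mcg/min × 60 min/hr = 25140 mcg/hr
Rate = 25140 mcg/hr ÷ 4179.487 mcg/mL = 6.015092 mL/hr
Time remaining = 110.7887 mL ÷ 6.015092 mL/hr = 18.41846 hr

18.4 hours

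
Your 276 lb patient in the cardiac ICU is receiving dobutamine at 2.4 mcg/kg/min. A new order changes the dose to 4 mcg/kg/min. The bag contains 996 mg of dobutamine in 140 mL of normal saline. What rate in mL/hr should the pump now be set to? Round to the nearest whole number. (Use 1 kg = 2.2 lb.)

Weight = 276 lb ÷ 2.2 lb/kg = 125.4545 kg
Dose = 4 mcg/kg/min × 125.4545 kg = 501.8182 mcg/min
501.8182 mcg/min × 60 min/hr = 30109.09 mcg/hr
Concentration = 996 mg ÷ 140 mL = 7.114286 mg/mL = 7114.286 mcg/mL
Rate = 30109.09 mcg/hr ÷ 7114.286 mcg/mL = 4.232202 mL/hr

4 mL/hr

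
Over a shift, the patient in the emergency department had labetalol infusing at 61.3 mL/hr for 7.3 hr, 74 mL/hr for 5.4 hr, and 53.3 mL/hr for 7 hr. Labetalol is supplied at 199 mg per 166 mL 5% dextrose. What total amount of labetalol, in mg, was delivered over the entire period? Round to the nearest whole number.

Concentration = 199 mg ÷ 166 mL = 1.198795 mg/mL
Stage 1: 61.3 mL/hr × 7.3 hr = 447.49 mL → 447.49 mL × 1.198795 mg/mL = 536.4489 mg
Stage 2: 74 mL/hr × 5.4 hr = 399.6 mL → 399.6 mL × 1.198795 mg/mL = 479.0386 mg
Stage 3: 53.3 mL/hr × 7 hr = 373.1 mL → 373.1 mL × 1.198795 mg/mL = 447.2705 mg
Total = 536.4489 + 479.0386 + 447.2705 = 1462.758 mg

1463 mg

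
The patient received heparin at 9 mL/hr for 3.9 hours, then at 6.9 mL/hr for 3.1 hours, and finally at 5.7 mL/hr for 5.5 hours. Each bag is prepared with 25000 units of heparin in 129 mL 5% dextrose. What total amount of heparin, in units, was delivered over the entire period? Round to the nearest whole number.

17023 units

Concentration = 25000 units ÷ 129 mL = 193.7984 units/mL
Stage 1: 9 mL/hr × 3.9 hr = 35.1 mL → 35.1 mL × 193.7984 units/mL = 6802.326 units
Stage 2: 6.9 mL/hr × 3.1 hr = 21.39 mL → 21.39 mL × 193.7984 units/mL = 4145.349 units
Stage 3: 5.7 mL/hr × 5.5 hr = 31.35 mL → 31.35 mL × 193.7984 units/mL = 6075.581 units
Total = 6802.326 + 4145.349 + 6075.581 = 17023.26 units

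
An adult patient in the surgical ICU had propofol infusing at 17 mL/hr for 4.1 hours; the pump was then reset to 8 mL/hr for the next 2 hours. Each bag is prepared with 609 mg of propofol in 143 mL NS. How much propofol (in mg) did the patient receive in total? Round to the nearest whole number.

365 mg

Concentration = 609 mg ÷ 143 mL = 4.258741 mg/mL
Stage 1: 17 mL/hr × 4.1 hr = 69.7 mL → 69.7 mL × 4.258741 mg/mL = 296.8343 mg
Stage 2: 8 mL/hr × 2 hr = 16 mL → 16 mL × 4.258741 mg/mL = 68.13986 mg
Total = 296.8343 + 68.13986 = 364.9741 mg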